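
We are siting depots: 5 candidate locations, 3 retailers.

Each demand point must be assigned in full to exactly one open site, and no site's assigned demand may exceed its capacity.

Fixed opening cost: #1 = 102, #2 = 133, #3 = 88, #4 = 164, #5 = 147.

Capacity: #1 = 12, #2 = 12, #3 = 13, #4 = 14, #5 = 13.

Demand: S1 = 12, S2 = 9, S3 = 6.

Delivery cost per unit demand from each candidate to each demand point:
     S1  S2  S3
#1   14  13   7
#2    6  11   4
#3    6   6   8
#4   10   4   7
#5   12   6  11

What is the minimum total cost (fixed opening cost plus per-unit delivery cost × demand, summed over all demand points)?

491

Open {#1, #2, #3}; cheapest assignment that respects the capacities:
  #1 (cap 12, load 6): S3 — cost 6×7 = 42
  #2 (cap 12, load 12): S1 — cost 12×6 = 72
  #3 (cap 13, load 9): S2 — cost 9×6 = 54
  Shipping 168, fixed 323 → total 491.
  Any other capacity-feasible assignment to {#1, #2, #3} ships for at least 168.
Compare {#1, #3, #4}: its best feasible assignment gives total 504.
Compare {#1, #3, #5}: its best feasible assignment gives total 505.
Every other set of open sites that can feasibly serve all demand totals ≥ 504 even under its best assignment. Minimum: 491.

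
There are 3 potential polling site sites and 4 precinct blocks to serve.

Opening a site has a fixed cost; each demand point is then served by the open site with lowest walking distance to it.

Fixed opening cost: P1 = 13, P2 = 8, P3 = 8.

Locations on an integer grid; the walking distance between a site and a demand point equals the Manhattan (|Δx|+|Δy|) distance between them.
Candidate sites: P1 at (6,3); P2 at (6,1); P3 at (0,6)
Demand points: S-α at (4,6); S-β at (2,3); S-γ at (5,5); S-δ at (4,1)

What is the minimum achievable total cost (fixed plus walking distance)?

28

Open {P2}: assign each demand point to its cheapest open site.
  S-α→P2 7, S-β→P2 6, S-γ→P2 5, S-δ→P2 2
  walking distance 20, fixed 8 → total 28.
Compare {P1}: walking distance 16 + fixed 13 = 29.
Compare {P3}: walking distance 24 + fixed 8 = 32.
Compare {P2, P3}: walking distance 16 + fixed 16 = 32.
All other subsets cost ≥ 29. Minimum total cost: 28.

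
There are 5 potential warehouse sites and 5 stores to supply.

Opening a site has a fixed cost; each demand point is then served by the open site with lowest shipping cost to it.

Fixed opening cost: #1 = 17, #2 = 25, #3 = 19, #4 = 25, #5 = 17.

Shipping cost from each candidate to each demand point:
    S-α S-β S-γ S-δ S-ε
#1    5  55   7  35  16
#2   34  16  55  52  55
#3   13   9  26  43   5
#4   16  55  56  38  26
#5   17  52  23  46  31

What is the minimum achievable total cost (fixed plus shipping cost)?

97

Open {#1, #3}: assign each demand point to its cheapest open site.
  S-α→#1 5, S-β→#3 9, S-γ→#1 7, S-δ→#1 35, S-ε→#3 5
  shipping cost 61, fixed 36 → total 97.
Compare {#1, #3, #5}: shipping cost 61 + fixed 53 = 114.
Compare {#3}: shipping cost 96 + fixed 19 = 115.
Compare {#1, #2}: shipping cost 79 + fixed 42 = 121.
All other subsets cost ≥ 114. Minimum total cost: 97.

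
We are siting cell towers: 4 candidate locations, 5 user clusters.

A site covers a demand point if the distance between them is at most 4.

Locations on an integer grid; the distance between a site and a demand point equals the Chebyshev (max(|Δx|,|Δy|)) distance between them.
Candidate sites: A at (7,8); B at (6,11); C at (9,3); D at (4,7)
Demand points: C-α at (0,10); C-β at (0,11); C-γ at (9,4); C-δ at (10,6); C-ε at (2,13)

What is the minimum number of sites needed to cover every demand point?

Coverage sets (demand points within 4 of each site):
  A: {C-γ, C-δ}
  B: {C-ε}
  C: {C-γ, C-δ}
  D: {C-α, C-β}
No 2 sites suffice: every size-2 union leaves at least one demand point uncovered.
But {A, B, D} covers everything, so the minimum is 3.

3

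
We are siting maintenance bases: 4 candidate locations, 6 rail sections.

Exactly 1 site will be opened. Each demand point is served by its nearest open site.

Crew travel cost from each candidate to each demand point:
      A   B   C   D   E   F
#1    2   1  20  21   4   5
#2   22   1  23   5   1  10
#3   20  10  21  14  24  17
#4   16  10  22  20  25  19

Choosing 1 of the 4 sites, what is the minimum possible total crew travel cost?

53

Open {#1}.
  A→#1 2, B→#1 1, C→#1 20, D→#1 21, E→#1 4, F→#1 5  ⇒ total 53.
Compare {#2}: total 62.
Compare {#3}: total 106.
No size-1 selection does better; minimum is 53.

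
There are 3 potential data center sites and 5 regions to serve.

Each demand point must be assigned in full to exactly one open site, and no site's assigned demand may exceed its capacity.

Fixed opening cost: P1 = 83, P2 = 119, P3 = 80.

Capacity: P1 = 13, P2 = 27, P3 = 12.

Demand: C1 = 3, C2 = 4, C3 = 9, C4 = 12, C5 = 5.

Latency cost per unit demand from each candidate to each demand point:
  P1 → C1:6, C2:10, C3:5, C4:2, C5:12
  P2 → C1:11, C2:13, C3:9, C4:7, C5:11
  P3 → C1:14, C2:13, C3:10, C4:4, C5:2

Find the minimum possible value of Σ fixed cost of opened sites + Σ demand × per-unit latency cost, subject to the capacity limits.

Open {P1, P2}; cheapest assignment that respects the capacities:
  P1 (cap 13, load 12): C4 — cost 12×2 = 24
  P2 (cap 27, load 21): C1, C2, C3, C5 — cost 3×11 + 4×13 + 9×9 + 5×11 = 221
  Shipping 245, fixed 202 → total 447.
  Any other capacity-feasible assignment to {P1, P2} ships for at least 245.
Compare {P2, P3}: its best feasible assignment gives total 459.
Compare {P1, P2, P3}: its best feasible assignment gives total 482.
Every other set of open sites that can feasibly serve all demand totals ≥ 459 even under its best assignment. Minimum: 447.

447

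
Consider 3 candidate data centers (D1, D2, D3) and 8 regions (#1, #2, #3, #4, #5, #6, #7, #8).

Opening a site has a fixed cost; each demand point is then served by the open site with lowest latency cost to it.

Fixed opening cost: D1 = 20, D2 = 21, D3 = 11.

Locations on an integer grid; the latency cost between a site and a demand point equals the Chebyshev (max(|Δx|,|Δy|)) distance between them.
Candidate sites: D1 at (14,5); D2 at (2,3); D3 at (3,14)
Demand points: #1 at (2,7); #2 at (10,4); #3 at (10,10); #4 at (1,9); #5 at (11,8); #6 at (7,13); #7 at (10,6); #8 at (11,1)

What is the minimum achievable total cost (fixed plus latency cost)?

67

Open {D1, D3}: assign each demand point to its cheapest open site.
  #1→D3 7, #2→D1 4, #3→D1 5, #4→D3 5, #5→D1 3, #6→D3 4, #7→D1 4, #8→D1 4
  latency cost 36, fixed 31 → total 67.
Compare {D1}: latency cost 53 + fixed 20 = 73.
Compare {D3}: latency cost 62 + fixed 11 = 73.
Compare {D1, D2}: latency cost 38 + fixed 41 = 79.
All other subsets cost ≥ 73. Minimum total cost: 67.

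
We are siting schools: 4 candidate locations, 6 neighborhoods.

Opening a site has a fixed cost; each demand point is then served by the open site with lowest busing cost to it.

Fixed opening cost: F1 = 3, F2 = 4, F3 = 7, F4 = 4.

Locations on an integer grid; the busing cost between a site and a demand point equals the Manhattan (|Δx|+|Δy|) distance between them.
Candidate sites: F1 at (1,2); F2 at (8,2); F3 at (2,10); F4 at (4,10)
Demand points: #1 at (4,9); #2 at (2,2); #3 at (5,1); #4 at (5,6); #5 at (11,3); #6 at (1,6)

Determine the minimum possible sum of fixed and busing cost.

Open {F1, F2, F4}: assign each demand point to its cheapest open site.
  #1→F4 1, #2→F1 1, #3→F2 4, #4→F4 5, #5→F2 4, #6→F1 4
  busing cost 19, fixed 11 → total 30.
Compare {F1, F4}: busing cost 27 + fixed 7 = 34.
Compare {F2, F4}: busing cost 27 + fixed 8 = 35.
Compare {F1, F2}: busing cost 30 + fixed 7 = 37.
All other subsets cost ≥ 34. Minimum total cost: 30.

30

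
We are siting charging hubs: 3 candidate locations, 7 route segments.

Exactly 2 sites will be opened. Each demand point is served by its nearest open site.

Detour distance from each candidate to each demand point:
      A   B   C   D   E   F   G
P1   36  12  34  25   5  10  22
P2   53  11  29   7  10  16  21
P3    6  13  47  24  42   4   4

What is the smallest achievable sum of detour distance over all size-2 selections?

Open {P2, P3}.
  A→P3 6, B→P2 11, C→P2 29, D→P2 7, E→P2 10, F→P3 4, G→P3 4  ⇒ total 71.
Compare {P1, P3}: total 89.
Compare {P1, P2}: total 119.

71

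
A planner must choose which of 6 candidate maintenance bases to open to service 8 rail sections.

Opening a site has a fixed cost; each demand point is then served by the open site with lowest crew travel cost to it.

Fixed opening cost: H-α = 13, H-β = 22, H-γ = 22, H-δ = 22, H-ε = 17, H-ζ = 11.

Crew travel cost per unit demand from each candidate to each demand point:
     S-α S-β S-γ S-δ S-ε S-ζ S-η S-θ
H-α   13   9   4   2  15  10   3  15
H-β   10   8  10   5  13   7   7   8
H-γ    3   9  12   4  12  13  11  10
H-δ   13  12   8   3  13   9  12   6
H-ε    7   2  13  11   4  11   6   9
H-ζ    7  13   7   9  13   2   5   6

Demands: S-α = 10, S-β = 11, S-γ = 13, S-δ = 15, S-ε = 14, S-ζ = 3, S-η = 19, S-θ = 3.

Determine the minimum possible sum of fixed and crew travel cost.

Open {H-α, H-γ, H-ε, H-ζ}: assign each demand point to its cheapest open site.
  S-α→H-γ 10×3=30, S-β→H-ε 11×2=22, S-γ→H-α 13×4=52, S-δ→H-α 15×2=30, S-ε→H-ε 14×4=56, S-ζ→H-ζ 3×2=6, S-η→H-α 19×3=57, S-θ→H-ζ 3×6=18
  crew travel cost 271, fixed 63 → total 334.
Compare {H-α, H-ε, H-ζ}: crew travel cost 311 + fixed 41 = 352.
Compare {H-α, H-γ, H-ε}: crew travel cost 304 + fixed 52 = 356.
Compare {H-α, H-β, H-γ, H-ε, H-ζ}: crew travel cost 271 + fixed 85 = 356.
All other subsets cost ≥ 352. Minimum total cost: 334.

334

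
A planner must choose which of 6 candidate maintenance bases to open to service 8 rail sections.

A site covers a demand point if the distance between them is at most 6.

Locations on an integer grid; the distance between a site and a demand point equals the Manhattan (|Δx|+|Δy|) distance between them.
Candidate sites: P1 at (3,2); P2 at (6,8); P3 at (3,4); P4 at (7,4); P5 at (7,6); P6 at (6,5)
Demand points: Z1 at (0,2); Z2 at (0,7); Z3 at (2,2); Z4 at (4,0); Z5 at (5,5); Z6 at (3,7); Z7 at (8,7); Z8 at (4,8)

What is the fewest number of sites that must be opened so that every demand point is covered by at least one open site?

Coverage sets (demand points within 6 of each site):
  P1: {Z1, Z3, Z4, Z5, Z6}
  P2: {Z5, Z6, Z7, Z8}
  P3: {Z1, Z2, Z3, Z4, Z5, Z6, Z8}
  P4: {Z5, Z7}
  P5: {Z5, Z6, Z7, Z8}
  P6: {Z5, Z6, Z7, Z8}
No single site covers all 8 demand points.
But {P2, P3} covers everything, so the minimum is 2.

2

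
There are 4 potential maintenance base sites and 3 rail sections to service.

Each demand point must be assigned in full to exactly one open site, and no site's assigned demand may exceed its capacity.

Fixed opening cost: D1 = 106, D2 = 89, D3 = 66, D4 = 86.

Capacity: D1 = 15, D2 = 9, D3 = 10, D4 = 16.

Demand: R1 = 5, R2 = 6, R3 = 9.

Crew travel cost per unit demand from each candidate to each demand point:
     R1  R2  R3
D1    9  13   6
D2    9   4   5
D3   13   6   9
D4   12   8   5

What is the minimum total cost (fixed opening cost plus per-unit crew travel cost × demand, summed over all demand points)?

293

Open {D3, D4}; cheapest assignment that respects the capacities:
  D3 (cap 10, load 6): R2 — cost 6×6 = 36
  D4 (cap 16, load 14): R1, R3 — cost 5×12 + 9×5 = 105
  Shipping 141, fixed 152 → total 293.
  Any other capacity-feasible assignment to {D3, D4} ships for at least 141.
Compare {D2, D4}: its best feasible assignment gives total 304.
Compare {D1, D3}: its best feasible assignment gives total 307.
Every other set of open sites that can feasibly serve all demand totals ≥ 304 even under its best assignment. Minimum: 293.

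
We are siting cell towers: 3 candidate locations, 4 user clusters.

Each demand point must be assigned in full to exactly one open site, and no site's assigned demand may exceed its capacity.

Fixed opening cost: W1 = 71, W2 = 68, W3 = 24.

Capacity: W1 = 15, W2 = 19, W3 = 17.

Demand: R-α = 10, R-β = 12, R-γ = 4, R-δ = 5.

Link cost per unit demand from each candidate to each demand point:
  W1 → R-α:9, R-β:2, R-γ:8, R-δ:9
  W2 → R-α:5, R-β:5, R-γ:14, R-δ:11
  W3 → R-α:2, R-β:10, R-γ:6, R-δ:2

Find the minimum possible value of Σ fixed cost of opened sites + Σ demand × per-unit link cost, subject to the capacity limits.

238

Open {W2, W3}; cheapest assignment that respects the capacities:
  W2 (cap 19, load 16): R-β, R-γ — cost 12×5 + 4×14 = 116
  W3 (cap 17, load 15): R-α, R-δ — cost 10×2 + 5×2 = 30
  Shipping 146, fixed 92 → total 238.
  Any other capacity-feasible assignment to {W2, W3} ships for at least 146.
Compare {W1, W2, W3}: its best feasible assignment gives total 271.
Compare {W1, W2}: its best feasible assignment gives total 324.
Every other set of open sites that can feasibly serve all demand totals ≥ 271 even under its best assignment. Minimum: 238.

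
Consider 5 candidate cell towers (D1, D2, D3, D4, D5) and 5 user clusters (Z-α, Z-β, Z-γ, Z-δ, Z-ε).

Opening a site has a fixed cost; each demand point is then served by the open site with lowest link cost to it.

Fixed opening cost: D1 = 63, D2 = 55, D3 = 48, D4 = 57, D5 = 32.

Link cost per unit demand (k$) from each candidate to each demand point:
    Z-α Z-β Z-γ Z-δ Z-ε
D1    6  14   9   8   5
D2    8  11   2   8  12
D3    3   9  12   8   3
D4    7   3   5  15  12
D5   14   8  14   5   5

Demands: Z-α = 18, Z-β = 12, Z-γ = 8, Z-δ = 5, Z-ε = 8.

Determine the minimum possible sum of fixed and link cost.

Open {D3, D4}: assign each demand point to its cheapest open site.
  Z-α→D3 18×3=54, Z-β→D4 12×3=36, Z-γ→D4 8×5=40, Z-δ→D3 5×8=40, Z-ε→D3 8×3=24
  link cost 194, fixed 105 → total 299.
Compare {D3, D4, D5}: link cost 179 + fixed 137 = 316.
Compare {D2, D3, D4}: link cost 170 + fixed 160 = 330.
Compare {D2, D3}: link cost 242 + fixed 103 = 345.
All other subsets cost ≥ 316. Minimum total cost: 299.

299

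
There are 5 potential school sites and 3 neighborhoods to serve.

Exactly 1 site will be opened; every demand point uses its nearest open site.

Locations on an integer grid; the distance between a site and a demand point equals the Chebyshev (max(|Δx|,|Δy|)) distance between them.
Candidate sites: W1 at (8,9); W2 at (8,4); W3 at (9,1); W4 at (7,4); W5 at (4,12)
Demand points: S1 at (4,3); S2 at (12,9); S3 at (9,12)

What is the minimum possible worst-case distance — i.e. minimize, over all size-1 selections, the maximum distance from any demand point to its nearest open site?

6

Open {W1}.
  Farthest demand point is S1 at distance 6 (to W1); all others are ≤ 6.
With {W2} the worst case is 8.
With {W4} the worst case is 8.
No size-1 selection achieves below 6.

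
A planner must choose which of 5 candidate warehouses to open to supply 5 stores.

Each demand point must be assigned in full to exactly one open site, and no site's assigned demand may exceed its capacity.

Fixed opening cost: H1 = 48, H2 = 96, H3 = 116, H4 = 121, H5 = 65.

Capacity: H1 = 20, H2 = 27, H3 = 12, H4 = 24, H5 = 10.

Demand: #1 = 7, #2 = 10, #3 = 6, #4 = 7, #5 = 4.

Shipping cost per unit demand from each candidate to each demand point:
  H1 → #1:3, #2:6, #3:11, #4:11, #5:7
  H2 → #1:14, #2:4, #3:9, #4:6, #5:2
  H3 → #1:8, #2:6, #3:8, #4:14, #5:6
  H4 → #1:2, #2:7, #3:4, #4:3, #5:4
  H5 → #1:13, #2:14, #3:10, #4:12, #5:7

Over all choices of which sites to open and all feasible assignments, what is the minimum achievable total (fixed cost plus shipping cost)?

Open {H1, H4}; cheapest assignment that respects the capacities:
  H1 (cap 20, load 10): #2 — cost 10×6 = 60
  H4 (cap 24, load 24): #1, #3, #4, #5 — cost 7×2 + 6×4 + 7×3 + 4×4 = 75
  Shipping 135, fixed 169 → total 304.
  Any other capacity-feasible assignment to {H1, H4} ships for at least 135.
Compare {H1, H2}: its best feasible assignment gives total 309.
Compare {H2, H4}: its best feasible assignment gives total 324.
Every other set of open sites that can feasibly serve all demand totals ≥ 309 even under its best assignment. Minimum: 304.

304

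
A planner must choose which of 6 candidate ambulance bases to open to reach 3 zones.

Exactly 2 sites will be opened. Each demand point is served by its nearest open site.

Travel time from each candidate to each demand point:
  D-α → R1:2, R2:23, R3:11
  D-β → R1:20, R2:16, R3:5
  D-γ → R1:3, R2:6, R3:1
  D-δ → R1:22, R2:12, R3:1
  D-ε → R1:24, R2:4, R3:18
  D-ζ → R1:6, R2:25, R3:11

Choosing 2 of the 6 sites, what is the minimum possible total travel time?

8

Open {D-γ, D-ε}.
  R1→D-γ 3, R2→D-ε 4, R3→D-γ 1  ⇒ total 8.
Compare {D-α, D-γ}: total 9.
Compare {D-β, D-γ}: total 10.
No size-2 selection does better; minimum is 8.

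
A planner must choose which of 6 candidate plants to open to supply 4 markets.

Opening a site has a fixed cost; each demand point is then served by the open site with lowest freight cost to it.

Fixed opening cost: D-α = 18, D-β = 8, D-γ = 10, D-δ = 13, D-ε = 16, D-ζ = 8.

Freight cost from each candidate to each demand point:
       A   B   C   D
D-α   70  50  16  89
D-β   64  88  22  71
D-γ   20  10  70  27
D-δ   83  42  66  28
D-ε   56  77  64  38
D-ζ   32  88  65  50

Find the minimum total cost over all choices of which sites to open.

Open {D-β, D-γ}: assign each demand point to its cheapest open site.
  A→D-γ 20, B→D-γ 10, C→D-β 22, D→D-γ 27
  freight cost 79, fixed 18 → total 97.
Compare {D-α, D-γ}: freight cost 73 + fixed 28 = 101.
Compare {D-β, D-γ, D-ζ}: freight cost 79 + fixed 26 = 105.
Compare {D-α, D-β, D-γ}: freight cost 73 + fixed 36 = 109.
All other subsets cost ≥ 101. Minimum total cost: 97.

97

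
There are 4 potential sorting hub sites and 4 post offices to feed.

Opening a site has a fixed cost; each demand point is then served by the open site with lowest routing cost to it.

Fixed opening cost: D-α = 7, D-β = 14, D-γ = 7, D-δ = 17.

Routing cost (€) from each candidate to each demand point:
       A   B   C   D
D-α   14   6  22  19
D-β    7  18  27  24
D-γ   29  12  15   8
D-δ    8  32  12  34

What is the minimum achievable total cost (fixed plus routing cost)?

57

Open {D-α, D-γ}: assign each demand point to its cheapest open site.
  A→D-α 14, B→D-α 6, C→D-γ 15, D→D-γ 8
  routing cost 43, fixed 14 → total 57.
Compare {D-β, D-γ}: routing cost 42 + fixed 21 = 63.
Compare {D-γ, D-δ}: routing cost 40 + fixed 24 = 64.
Compare {D-α, D-β, D-γ}: routing cost 36 + fixed 28 = 64.
All other subsets cost ≥ 63. Minimum total cost: 57.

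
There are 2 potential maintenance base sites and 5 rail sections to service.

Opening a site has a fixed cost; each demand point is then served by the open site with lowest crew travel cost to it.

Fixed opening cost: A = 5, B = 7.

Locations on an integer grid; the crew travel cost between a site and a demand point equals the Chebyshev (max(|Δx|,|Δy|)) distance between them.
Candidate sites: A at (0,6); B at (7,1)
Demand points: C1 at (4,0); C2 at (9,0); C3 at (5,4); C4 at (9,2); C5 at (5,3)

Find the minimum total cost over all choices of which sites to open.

19

Open {B}: assign each demand point to its cheapest open site.
  C1→B 3, C2→B 2, C3→B 3, C4→B 2, C5→B 2
  crew travel cost 12, fixed 7 → total 19.
Compare {A, B}: crew travel cost 12 + fixed 12 = 24.
Compare {A}: crew travel cost 34 + fixed 5 = 39.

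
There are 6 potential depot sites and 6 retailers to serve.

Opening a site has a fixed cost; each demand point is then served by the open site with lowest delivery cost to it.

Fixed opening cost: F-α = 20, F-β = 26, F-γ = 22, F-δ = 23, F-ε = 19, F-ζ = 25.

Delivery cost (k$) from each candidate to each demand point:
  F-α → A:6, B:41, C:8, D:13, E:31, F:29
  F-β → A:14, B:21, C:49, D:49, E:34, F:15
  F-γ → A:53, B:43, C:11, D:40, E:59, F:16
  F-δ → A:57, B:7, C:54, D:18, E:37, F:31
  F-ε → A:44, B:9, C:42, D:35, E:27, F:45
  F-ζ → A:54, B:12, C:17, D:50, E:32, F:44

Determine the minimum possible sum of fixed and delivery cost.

Open {F-α, F-ε}: assign each demand point to its cheapest open site.
  A→F-α 6, B→F-ε 9, C→F-α 8, D→F-α 13, E→F-ε 27, F→F-α 29
  delivery cost 92, fixed 39 → total 131.
Compare {F-α, F-δ}: delivery cost 94 + fixed 43 = 137.
Compare {F-α, F-β}: delivery cost 94 + fixed 46 = 140.
Compare {F-α, F-γ, F-ε}: delivery cost 79 + fixed 61 = 140.
All other subsets cost ≥ 137. Minimum total cost: 131.

131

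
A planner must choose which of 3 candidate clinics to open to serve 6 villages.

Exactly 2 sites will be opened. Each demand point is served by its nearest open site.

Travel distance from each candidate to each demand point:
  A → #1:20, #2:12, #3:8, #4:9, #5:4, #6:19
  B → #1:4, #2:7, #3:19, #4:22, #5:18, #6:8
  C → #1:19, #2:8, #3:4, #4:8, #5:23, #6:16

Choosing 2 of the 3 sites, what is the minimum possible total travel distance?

40

Open {A, B}.
  #1→B 4, #2→B 7, #3→A 8, #4→A 9, #5→A 4, #6→B 8  ⇒ total 40.
Compare {B, C}: total 49.
Compare {A, C}: total 59.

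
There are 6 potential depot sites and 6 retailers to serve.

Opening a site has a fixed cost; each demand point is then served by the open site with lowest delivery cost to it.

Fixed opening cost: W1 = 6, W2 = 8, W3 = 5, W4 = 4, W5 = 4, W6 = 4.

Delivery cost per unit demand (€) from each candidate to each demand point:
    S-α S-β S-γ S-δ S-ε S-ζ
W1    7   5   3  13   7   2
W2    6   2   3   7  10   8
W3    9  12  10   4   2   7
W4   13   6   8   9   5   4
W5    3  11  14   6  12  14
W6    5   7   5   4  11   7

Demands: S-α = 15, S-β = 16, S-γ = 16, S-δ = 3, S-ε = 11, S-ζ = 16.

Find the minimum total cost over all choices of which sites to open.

214

Open {W1, W2, W3, W5}: assign each demand point to its cheapest open site.
  S-α→W5 15×3=45, S-β→W2 16×2=32, S-γ→W1 16×3=48, S-δ→W3 3×4=12, S-ε→W3 11×2=22, S-ζ→W1 16×2=32
  delivery cost 191, fixed 23 → total 214.
Compare {W1, W2, W3, W4, W5}: delivery cost 191 + fixed 27 = 218.
Compare {W1, W2, W3, W5, W6}: delivery cost 191 + fixed 27 = 218.
Compare {W1, W2, W3, W4, W5, W6}: delivery cost 191 + fixed 31 = 222.
All other subsets cost ≥ 218. Minimum total cost: 214.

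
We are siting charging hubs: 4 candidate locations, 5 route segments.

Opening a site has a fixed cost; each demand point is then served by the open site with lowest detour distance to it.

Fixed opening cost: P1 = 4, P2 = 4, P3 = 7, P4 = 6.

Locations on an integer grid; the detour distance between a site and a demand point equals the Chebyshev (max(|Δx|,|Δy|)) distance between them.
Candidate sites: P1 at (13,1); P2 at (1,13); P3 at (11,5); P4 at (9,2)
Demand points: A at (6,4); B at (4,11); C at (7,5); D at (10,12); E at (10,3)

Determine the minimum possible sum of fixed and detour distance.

Open {P2, P4}: assign each demand point to its cheapest open site.
  A→P4 3, B→P2 3, C→P4 3, D→P2 9, E→P4 1
  detour distance 19, fixed 10 → total 29.
Compare {P3}: detour distance 25 + fixed 7 = 32.
Compare {P4}: detour distance 26 + fixed 6 = 32.
Compare {P2, P3}: detour distance 21 + fixed 11 = 32.
All other subsets cost ≥ 32. Minimum total cost: 29.

29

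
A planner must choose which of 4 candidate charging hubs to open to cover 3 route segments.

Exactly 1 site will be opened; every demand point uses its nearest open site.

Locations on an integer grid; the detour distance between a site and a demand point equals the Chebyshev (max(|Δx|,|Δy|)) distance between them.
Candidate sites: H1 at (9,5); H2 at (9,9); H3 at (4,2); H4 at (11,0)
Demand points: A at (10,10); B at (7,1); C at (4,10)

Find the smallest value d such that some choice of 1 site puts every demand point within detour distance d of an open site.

Open {H1}.
  Farthest demand point is A at detour distance 5 (to H1); all others are ≤ 5.
With {H2} the worst case is 8.
With {H3} the worst case is 8.
No size-1 selection achieves below 5.

5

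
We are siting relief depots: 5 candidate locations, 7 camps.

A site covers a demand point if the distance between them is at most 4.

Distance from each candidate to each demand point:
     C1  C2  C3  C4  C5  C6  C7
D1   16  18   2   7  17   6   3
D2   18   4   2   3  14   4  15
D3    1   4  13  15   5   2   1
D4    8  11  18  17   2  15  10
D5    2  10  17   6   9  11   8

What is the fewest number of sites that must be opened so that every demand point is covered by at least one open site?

3

Coverage sets (demand points within 4 of each site):
  D1: {C3, C7}
  D2: {C2, C3, C4, C6}
  D3: {C1, C2, C6, C7}
  D4: {C5}
  D5: {C1}
No 2 sites suffice: every size-2 union leaves at least one demand point uncovered.
But {D2, D3, D4} covers everything, so the minimum is 3.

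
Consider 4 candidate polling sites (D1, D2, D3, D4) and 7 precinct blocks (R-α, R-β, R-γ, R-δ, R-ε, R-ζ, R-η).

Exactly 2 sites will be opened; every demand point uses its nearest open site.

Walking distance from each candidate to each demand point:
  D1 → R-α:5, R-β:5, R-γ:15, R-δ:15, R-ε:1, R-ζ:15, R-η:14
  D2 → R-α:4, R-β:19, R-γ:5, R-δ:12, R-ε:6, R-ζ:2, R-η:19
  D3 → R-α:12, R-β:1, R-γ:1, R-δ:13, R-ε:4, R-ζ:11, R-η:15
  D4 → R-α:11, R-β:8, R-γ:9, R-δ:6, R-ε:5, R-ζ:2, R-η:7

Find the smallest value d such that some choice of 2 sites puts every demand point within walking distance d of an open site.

8

Open {D2, D4}.
  Farthest demand point is R-β at walking distance 8 (to D4); all others are ≤ 8.
With {D1, D4} the worst case is 9.
With {D3, D4} the worst case is 11.
No size-2 selection achieves below 8.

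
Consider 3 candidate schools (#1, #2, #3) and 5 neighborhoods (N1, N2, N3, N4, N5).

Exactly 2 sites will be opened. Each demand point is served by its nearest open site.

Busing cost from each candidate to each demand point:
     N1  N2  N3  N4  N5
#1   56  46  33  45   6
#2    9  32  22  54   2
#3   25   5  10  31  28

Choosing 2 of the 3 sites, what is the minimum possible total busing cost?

57

Open {#2, #3}.
  N1→#2 9, N2→#3 5, N3→#3 10, N4→#3 31, N5→#2 2  ⇒ total 57.
Compare {#1, #3}: total 77.
Compare {#1, #2}: total 110.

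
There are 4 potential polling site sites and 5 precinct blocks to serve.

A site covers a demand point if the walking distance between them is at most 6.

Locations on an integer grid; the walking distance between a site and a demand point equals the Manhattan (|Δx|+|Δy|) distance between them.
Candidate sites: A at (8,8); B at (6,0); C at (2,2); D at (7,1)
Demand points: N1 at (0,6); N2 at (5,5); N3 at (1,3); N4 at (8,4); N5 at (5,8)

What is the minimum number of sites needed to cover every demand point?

2

Coverage sets (demand points within 6 of each site):
  A: {N2, N4, N5}
  B: {N2, N4}
  C: {N1, N2, N3}
  D: {N2, N4}
No single site covers all 5 demand points.
But {A, C} covers everything, so the minimum is 2.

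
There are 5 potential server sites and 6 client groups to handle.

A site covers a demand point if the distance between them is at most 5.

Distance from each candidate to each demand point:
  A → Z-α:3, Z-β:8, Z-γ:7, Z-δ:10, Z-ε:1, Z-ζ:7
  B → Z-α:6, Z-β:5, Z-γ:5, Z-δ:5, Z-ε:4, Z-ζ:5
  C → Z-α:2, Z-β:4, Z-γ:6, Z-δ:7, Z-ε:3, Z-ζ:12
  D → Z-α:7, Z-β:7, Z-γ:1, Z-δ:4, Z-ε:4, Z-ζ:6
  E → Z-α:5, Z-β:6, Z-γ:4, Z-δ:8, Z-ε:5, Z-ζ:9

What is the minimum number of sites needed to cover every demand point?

2

Coverage sets (demand points within 5 of each site):
  A: {Z-α, Z-ε}
  B: {Z-β, Z-γ, Z-δ, Z-ε, Z-ζ}
  C: {Z-α, Z-β, Z-ε}
  D: {Z-γ, Z-δ, Z-ε}
  E: {Z-α, Z-γ, Z-ε}
No single site covers all 6 demand points.
But {A, B} covers everything, so the minimum is 2.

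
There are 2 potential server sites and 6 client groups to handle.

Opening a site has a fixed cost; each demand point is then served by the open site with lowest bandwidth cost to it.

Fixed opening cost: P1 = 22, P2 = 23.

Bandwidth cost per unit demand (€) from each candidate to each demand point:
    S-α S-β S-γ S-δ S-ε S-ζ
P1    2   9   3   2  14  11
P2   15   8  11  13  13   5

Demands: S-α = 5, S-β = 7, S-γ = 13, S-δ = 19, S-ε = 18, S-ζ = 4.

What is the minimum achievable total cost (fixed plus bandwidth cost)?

442

Open {P1, P2}: assign each demand point to its cheapest open site.
  S-α→P1 5×2=10, S-β→P2 7×8=56, S-γ→P1 13×3=39, S-δ→P1 19×2=38, S-ε→P2 18×13=234, S-ζ→P2 4×5=20
  bandwidth cost 397, fixed 45 → total 442.
Compare {P1}: bandwidth cost 446 + fixed 22 = 468.
Compare {P2}: bandwidth cost 775 + fixed 23 = 798.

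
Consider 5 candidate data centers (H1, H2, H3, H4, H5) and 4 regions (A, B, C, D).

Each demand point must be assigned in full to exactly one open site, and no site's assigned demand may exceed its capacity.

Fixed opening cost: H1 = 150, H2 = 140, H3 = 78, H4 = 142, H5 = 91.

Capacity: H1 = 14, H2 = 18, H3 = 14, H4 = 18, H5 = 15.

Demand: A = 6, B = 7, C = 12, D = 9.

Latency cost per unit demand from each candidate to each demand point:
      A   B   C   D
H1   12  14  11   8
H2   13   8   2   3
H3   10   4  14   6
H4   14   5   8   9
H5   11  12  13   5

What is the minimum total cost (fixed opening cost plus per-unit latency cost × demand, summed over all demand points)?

466

Open {H2, H3, H5}; cheapest assignment that respects the capacities:
  H2 (cap 18, load 12): C — cost 12×2 = 24
  H3 (cap 14, load 13): A, B — cost 6×10 + 7×4 = 88
  H5 (cap 15, load 9): D — cost 9×5 = 45
  Shipping 157, fixed 309 → total 466.
  Any other capacity-feasible assignment to {H2, H3, H5} ships for at least 157.
Compare {H2, H4}: its best feasible assignment gives total 500.
Compare {H3, H4, H5}: its best feasible assignment gives total 540.
Every other set of open sites that can feasibly serve all demand totals ≥ 500 even under its best assignment. Minimum: 466.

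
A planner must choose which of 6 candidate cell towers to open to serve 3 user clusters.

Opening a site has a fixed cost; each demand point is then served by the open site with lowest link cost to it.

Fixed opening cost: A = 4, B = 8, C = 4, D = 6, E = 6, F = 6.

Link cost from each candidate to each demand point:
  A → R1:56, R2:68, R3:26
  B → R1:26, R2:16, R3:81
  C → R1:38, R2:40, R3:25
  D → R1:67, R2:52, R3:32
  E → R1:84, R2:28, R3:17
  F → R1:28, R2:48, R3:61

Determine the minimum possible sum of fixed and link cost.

73

Open {B, E}: assign each demand point to its cheapest open site.
  R1→B 26, R2→B 16, R3→E 17
  link cost 59, fixed 14 → total 73.
Compare {A, B, E}: link cost 59 + fixed 18 = 77.
Compare {B, C, E}: link cost 59 + fixed 18 = 77.
Compare {B, C}: link cost 67 + fixed 12 = 79.
All other subsets cost ≥ 77. Minimum total cost: 73.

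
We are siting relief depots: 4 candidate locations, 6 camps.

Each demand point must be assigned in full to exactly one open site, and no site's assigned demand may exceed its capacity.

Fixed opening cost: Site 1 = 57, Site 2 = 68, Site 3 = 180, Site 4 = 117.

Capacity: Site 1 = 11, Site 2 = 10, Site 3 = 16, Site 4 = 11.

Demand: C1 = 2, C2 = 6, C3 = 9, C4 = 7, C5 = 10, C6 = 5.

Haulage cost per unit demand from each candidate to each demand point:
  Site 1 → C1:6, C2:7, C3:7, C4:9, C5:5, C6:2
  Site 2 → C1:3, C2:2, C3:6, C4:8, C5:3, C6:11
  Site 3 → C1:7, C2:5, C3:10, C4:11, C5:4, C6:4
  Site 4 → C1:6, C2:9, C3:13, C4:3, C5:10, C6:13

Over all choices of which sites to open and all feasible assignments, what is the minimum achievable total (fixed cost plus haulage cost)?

Open {Site 1, Site 2, Site 3, Site 4}; cheapest assignment that respects the capacities:
  Site 1 (cap 11, load 9): C3 — cost 9×7 = 63
  Site 2 (cap 10, load 8): C1, C2 — cost 2×3 + 6×2 = 18
  Site 3 (cap 16, load 15): C5, C6 — cost 10×4 + 5×4 = 60
  Site 4 (cap 11, load 7): C4 — cost 7×3 = 21
  Shipping 162, fixed 422 → total 584.
  Any other capacity-feasible assignment to {Site 1, Site 2, Site 3, Site 4} ships for at least 162.
Total demand is 39 and no other set of sites has combined capacity ≥ 39, so {Site 1, Site 2, Site 3, Site 4} is the only feasible choice of open sites. Minimum: 584.

584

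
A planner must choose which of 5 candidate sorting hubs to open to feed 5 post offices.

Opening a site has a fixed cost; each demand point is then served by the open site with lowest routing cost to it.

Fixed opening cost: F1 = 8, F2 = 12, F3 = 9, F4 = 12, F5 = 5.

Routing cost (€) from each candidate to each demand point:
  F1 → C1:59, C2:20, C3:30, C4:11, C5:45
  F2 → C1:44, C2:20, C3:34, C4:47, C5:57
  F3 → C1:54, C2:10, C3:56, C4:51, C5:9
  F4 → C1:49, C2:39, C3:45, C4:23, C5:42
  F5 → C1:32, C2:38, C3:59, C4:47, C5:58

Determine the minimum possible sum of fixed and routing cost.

114

Open {F1, F3, F5}: assign each demand point to its cheapest open site.
  C1→F5 32, C2→F3 10, C3→F1 30, C4→F1 11, C5→F3 9
  routing cost 92, fixed 22 → total 114.
Compare {F1, F2, F3, F5}: routing cost 92 + fixed 34 = 126.
Compare {F1, F3, F4, F5}: routing cost 92 + fixed 34 = 126.
Compare {F1, F3}: routing cost 114 + fixed 17 = 131.
All other subsets cost ≥ 126. Minimum total cost: 114.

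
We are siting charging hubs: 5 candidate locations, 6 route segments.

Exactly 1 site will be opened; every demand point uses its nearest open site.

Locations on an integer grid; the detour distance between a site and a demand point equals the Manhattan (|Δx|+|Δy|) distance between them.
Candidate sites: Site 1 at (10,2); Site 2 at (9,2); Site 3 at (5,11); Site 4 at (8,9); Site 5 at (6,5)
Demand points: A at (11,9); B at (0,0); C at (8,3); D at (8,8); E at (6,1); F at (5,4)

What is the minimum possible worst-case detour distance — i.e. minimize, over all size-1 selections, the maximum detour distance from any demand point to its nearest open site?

11

Open {Site 2}.
  Farthest demand point is B at detour distance 11 (to Site 2); all others are ≤ 11.
With {Site 5} the worst case is 11.
With {Site 1} the worst case is 12.
No size-1 selection achieves below 11.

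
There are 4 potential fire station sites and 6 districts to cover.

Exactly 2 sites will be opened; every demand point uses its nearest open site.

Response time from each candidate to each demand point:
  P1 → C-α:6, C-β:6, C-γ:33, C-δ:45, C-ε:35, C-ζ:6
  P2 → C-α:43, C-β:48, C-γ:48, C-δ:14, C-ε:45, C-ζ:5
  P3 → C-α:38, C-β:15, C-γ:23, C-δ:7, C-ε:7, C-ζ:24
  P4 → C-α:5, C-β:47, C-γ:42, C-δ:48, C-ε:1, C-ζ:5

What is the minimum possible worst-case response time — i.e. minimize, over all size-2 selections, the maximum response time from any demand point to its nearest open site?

Open {P1, P3}.
  Farthest demand point is C-γ at response time 23 (to P3); all others are ≤ 23.
With {P3, P4} the worst case is 23.
With {P1, P2} the worst case is 35.
No size-2 selection achieves below 23.

23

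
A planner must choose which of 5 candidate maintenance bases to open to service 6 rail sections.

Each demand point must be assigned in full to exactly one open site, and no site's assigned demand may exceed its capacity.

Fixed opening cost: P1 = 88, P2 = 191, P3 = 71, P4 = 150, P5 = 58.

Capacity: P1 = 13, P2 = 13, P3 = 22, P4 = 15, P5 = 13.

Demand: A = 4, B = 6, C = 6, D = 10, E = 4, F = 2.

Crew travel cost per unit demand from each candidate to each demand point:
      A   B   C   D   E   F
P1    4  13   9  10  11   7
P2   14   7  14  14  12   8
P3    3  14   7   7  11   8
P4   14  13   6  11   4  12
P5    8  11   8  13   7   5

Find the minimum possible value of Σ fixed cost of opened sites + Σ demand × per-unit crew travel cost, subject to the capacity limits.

357

Open {P3, P5}; cheapest assignment that respects the capacities:
  P3 (cap 22, load 20): A, C, D — cost 4×3 + 6×7 + 10×7 = 124
  P5 (cap 13, load 12): B, E, F — cost 6×11 + 4×7 + 2×5 = 104
  Shipping 228, fixed 129 → total 357.
  Any other capacity-feasible assignment to {P3, P5} ships for at least 228.
Compare {P1, P3}: its best feasible assignment gives total 419.
Compare {P1, P3, P5}: its best feasible assignment gives total 445.
Every other set of open sites that can feasibly serve all demand totals ≥ 419 even under its best assignment. Minimum: 357.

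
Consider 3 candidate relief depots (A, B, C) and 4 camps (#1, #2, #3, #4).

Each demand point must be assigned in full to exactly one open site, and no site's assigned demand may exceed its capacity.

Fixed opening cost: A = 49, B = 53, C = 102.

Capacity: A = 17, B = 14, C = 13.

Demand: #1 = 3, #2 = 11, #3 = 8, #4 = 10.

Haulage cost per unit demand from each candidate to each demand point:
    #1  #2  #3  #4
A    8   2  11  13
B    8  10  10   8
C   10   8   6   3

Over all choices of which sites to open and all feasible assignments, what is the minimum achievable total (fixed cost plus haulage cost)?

Open {A, B, C}; cheapest assignment that respects the capacities:
  A (cap 17, load 14): #1, #2 — cost 3×8 + 11×2 = 46
  B (cap 14, load 8): #3 — cost 8×10 = 80
  C (cap 13, load 10): #4 — cost 10×3 = 30
  Shipping 156, fixed 204 → total 360.
  Any other capacity-feasible assignment to {A, B, C} ships for at least 156.
Total demand is 32 and no other set of sites has combined capacity ≥ 32, so {A, B, C} is the only feasible choice of open sites. Minimum: 360.

360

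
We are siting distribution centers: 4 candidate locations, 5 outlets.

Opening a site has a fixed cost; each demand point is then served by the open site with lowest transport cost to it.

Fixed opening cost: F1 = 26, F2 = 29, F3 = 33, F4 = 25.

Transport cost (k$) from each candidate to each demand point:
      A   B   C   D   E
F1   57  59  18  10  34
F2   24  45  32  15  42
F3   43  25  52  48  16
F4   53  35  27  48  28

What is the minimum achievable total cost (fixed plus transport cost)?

Open {F1, F3}: assign each demand point to its cheapest open site.
  A→F3 43, B→F3 25, C→F1 18, D→F1 10, E→F3 16
  transport cost 112, fixed 59 → total 171.
Compare {F2, F3}: transport cost 112 + fixed 62 = 174.
Compare {F1, F2, F3}: transport cost 93 + fixed 88 = 181.
Compare {F2, F4}: transport cost 129 + fixed 54 = 183.
All other subsets cost ≥ 174. Minimum total cost: 171.

171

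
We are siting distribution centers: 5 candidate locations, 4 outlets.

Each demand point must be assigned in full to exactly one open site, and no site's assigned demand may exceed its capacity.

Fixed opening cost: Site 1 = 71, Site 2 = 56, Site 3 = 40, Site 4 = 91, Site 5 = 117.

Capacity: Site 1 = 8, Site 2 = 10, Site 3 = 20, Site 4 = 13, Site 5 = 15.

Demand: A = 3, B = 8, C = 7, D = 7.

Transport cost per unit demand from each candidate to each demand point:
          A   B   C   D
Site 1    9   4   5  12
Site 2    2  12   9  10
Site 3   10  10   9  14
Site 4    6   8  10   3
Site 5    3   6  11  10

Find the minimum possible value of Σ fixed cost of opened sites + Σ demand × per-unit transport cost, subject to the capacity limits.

Open {Site 3, Site 4}; cheapest assignment that respects the capacities:
  Site 3 (cap 20, load 15): B, C — cost 8×10 + 7×9 = 143
  Site 4 (cap 13, load 10): A, D — cost 3×6 + 7×3 = 39
  Shipping 182, fixed 131 → total 313.
  Any other capacity-feasible assignment to {Site 3, Site 4} ships for at least 182.
Compare {Site 2, Site 3}: its best feasible assignment gives total 315.
Compare {Site 1, Site 3}: its best feasible assignment gives total 334.
Every other set of open sites that can feasibly serve all demand totals ≥ 315 even under its best assignment. Minimum: 313.

313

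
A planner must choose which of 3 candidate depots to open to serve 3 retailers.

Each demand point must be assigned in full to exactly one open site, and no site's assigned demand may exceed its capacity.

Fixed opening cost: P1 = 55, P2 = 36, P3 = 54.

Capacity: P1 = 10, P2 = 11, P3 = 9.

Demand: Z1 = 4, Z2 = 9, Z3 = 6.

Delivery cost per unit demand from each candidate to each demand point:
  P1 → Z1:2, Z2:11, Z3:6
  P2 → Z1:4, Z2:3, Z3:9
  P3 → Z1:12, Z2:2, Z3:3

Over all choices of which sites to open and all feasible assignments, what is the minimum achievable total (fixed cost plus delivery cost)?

162

Open {P1, P2}; cheapest assignment that respects the capacities:
  P1 (cap 10, load 10): Z1, Z3 — cost 4×2 + 6×6 = 44
  P2 (cap 11, load 9): Z2 — cost 9×3 = 27
  Shipping 71, fixed 91 → total 162.
  Any other capacity-feasible assignment to {P1, P2} ships for at least 71.
Compare {P1, P3}: its best feasible assignment gives total 171.
Compare {P2, P3}: its best feasible assignment gives total 178.
Every other set of open sites that can feasibly serve all demand totals ≥ 171 even under its best assignment. Minimum: 162.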